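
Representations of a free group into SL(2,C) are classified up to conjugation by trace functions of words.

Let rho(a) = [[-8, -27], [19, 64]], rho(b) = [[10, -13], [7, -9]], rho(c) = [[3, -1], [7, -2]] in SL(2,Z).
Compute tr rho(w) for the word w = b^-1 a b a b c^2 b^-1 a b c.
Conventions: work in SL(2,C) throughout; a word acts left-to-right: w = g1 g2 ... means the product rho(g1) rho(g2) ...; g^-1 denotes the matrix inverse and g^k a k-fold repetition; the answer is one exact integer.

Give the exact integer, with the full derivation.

rho(b^-1) = [[-9, 13], [-7, 10]]
... * rho(a) = [[-8, -27], [19, 64]]  ->  [[319, 1075], [246, 829]]
... * rho(b) = [[10, -13], [7, -9]]  ->  [[10715, -13822], [8263, -10659]]
... * rho(a) = [[-8, -27], [19, 64]]  ->  [[-348338, -1173913], [-268625, -905277]]
... * rho(b) = [[10, -13], [7, -9]]  ->  [[-11700771, 15093611], [-9023189, 11639618]]
... * rho(c) = [[3, -1], [7, -2]]  ->  [[70552964, -18486451], [54407759, -14256047]]
... * rho(c) = [[3, -1], [7, -2]]  ->  [[82253735, -33580062], [63430948, -25895665]]
... * rho(b^-1) = [[-9, 13], [-7, 10]]  ->  [[-505223181, 733497935], [-389608877, 565645674]]
... * rho(a) = [[-8, -27], [19, 64]]  ->  [[17978246213, 60584893727], [13864138822, 46720762815]]
... * rho(b) = [[10, -13], [7, -9]]  ->  [[603876718219, -778981244312], [465686727925, -600720670021]]
... * rho(c) = [[3, -1], [7, -2]]  ->  [[-3641238555527, 954085770405], [-2807984506372, 735754612117]]
tr = -3641238555527 + 735754612117 = -2905483943410

-2905483943410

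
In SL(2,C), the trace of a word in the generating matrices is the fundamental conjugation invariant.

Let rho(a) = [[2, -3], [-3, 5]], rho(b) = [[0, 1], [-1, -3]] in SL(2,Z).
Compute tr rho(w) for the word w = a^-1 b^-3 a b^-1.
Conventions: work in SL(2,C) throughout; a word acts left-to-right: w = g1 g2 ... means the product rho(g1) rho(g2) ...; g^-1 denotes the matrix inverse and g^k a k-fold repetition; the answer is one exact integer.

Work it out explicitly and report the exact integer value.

335

rho(a^-1) = [[5, 3], [3, 2]]
... * rho(b^-1) = [[-3, -1], [1, 0]]  ->  [[-12, -5], [-7, -3]]
... * rho(b^-1) = [[-3, -1], [1, 0]]  ->  [[31, 12], [18, 7]]
... * rho(b^-1) = [[-3, -1], [1, 0]]  ->  [[-81, -31], [-47, -18]]
... * rho(a) = [[2, -3], [-3, 5]]  ->  [[-69, 88], [-40, 51]]
... * rho(b^-1) = [[-3, -1], [1, 0]]  ->  [[295, 69], [171, 40]]
tr = 295 + 40 = 335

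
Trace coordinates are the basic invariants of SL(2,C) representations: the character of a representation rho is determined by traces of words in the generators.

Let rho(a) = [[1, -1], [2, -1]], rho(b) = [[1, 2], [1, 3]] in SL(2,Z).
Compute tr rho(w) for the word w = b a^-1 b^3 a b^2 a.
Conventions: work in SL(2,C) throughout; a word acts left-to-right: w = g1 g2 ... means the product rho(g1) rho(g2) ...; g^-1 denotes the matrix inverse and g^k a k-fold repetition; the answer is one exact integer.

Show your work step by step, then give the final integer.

0

rho(b) = [[1, 2], [1, 3]]
... * rho(a^-1) = [[-1, 1], [-2, 1]]  ->  [[-5, 3], [-7, 4]]
... * rho(b) = [[1, 2], [1, 3]]  ->  [[-2, -1], [-3, -2]]
... * rho(b) = [[1, 2], [1, 3]]  ->  [[-3, -7], [-5, -12]]
... * rho(b) = [[1, 2], [1, 3]]  ->  [[-10, -27], [-17, -46]]
... * rho(a) = [[1, -1], [2, -1]]  ->  [[-64, 37], [-109, 63]]
... * rho(b) = [[1, 2], [1, 3]]  ->  [[-27, -17], [-46, -29]]
... * rho(b) = [[1, 2], [1, 3]]  ->  [[-44, -105], [-75, -179]]
... * rho(a) = [[1, -1], [2, -1]]  ->  [[-254, 149], [-433, 254]]
tr = -254 + 254 = 0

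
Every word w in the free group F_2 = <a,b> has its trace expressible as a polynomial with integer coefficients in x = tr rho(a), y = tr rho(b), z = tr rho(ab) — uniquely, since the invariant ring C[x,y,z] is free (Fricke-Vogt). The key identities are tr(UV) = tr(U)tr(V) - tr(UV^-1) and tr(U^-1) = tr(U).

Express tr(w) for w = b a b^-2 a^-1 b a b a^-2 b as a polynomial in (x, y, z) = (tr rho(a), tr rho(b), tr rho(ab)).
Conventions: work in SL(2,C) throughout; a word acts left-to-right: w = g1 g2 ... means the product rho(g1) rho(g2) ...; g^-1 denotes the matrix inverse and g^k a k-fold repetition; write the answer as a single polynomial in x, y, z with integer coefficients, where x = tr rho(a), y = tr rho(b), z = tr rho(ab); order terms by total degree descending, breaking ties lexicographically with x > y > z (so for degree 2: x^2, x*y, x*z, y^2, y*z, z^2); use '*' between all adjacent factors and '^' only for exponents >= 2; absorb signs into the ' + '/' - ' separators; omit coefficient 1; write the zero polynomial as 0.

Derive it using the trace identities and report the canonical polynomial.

-x^3*y^4*z^2 + 2*x^4*y^3*z + x^2*y^5*z + 2*x^2*y^3*z^3 - x^5*y^2 - x^3*y^4 - 2*x^3*y^2*z^2 - x*y^2*z^4 - 7*x^2*y^3*z - y^5*z - y^3*z^3 + 6*x^3*y^2 + 2*x*y^4 + 5*x*y^2*z^2 + 2*x^2*y*z + 5*y^3*z + y*z^3 - x^3 - 8*x*y^2 - x*z^2 - 5*y*z + 3*x

tr(b^2 a) = tr(b) * tr(a b) - tr(a) = y*z - x
use: tr(b^2) = tr(b) * tr(b) - tr(1) = y^2 - 2
apply: tr(a^2 b^2) = tr(a) * tr(b^2 a) - tr(b^2) = x*y*z - x^2 - y^2 + 2
tr(a^2 b) = tr(a) * tr(b a) - tr(b) = x*z - y
tr(b^2 a^2 b) = tr(b) * tr(a^2 b^2) - tr(a^2 b) = x*y^2*z - x^2*y - y^3 - x*z + 3*y
tr(b a b a) = tr(b a) * tr(b a) - tr(1) = z^2 - 2
use: tr(a^2 b a b) = tr(a) * tr(b a b a) - tr(b a b) = x*z^2 - y*z - x
tr(a^2 b a) = tr(a) * tr(a b a) - tr(a b) = x^2*z - x*y - z
apply: tr(b^2 a^2 b a) = tr(b) * tr(a^2 b a b) - tr(a^2 b a) = x*y*z^2 - x^2*z - y^2*z + z
tr(a b a^-1 b^2 a) = tr(b^2 a^2 b) * tr(a) - tr(b^2 a^2 b a) = x^2*y^2*z - x^3*y - x*y^3 - x*y*z^2 + y^2*z + 3*x*y - z
tr(a b a b^3 a) = tr(b) * tr(b a^2 b a b) - tr(b a^2 b a) = x*y^2*z^2 - x^2*y*z - y^3*z - x*z^2 + 2*y*z + x
tr(a b a b a b) = tr(b a b a) * tr(b a) - tr(a b) = z^3 - 3*z
tr(b a b a b a b) = tr(b) * tr(a b a b a b) - tr(a b a b a) = y*z^3 - x*z^2 - 2*y*z + x
use: tr(a b a b^3 a b) = tr(b) * tr(b a b a b a b) - tr(b a b a b a) = y^2*z^3 - x*y*z^2 - 2*y^2*z - z^3 + x*y + 3*z
tr(b^2 a b^-1 a b a b) = tr(a b a b^3 a) * tr(b) - tr(a b a b^3 a b) = x*y^3*z^2 - x^2*y^2*z - y^4*z - y^2*z^3 + 4*y^2*z + z^3 - 3*z
tr(b a b a b) = tr(b) * tr(a b a b) - tr(a b a) = y*z^2 - x*z - y
tr(a^2 b a b a b) = tr(a) * tr(b a b a b a) - tr(b a b a b) = x*z^3 - y*z^2 - 2*x*z + y
tr(a^2 b a b a) = tr(a) * tr(a b a b a) - tr(a b a b) = x^2*z^2 - x*y*z - x^2 - z^2 + 2
tr(a b a b a b^2 a) = tr(b) * tr(a^2 b a b a b) - tr(a^2 b a b a) = x*y*z^3 - x^2*z^2 - y^2*z^2 - x*y*z + x^2 + y^2 + z^2 - 2
apply: tr(a b a b a b a b) = tr(b a b a) * tr(b a b a) - tr(1) = z^4 - 4*z^2 + 2
use: tr(a b a b a b^2 a b) = tr(b) * tr(a b a b a b a b) - tr(a b a b a b a) = y*z^4 - x*z^3 - 3*y*z^2 + 2*x*z + y
apply: tr(b^2 a b^-1 a b a b a) = tr(a b a b a b^2 a) * tr(b) - tr(a b a b a b^2 a b) = x*y^2*z^3 - x^2*y*z^2 - y^3*z^2 - y*z^4 - x*y^2*z + x*z^3 + x^2*y + y^3 + 4*y*z^2 - 2*x*z - 3*y
apply: tr(b a b a^-1 b^2 a b^-1 a) = tr(b^2 a b^-1 a b a b) * tr(a) - tr(b^2 a b^-1 a b a b a) = x^2*y^3*z^2 - x^3*y^2*z - x*y^4*z - 2*x*y^2*z^3 + x^2*y*z^2 + y^3*z^2 + y*z^4 + 5*x*y^2*z - x^2*y - y^3 - 4*y*z^2 - x*z + 3*y
tr(a^-1 b a b a^-1 b^2 a b^-1) = tr(b a b a^-1 b^2 a b^-1) * tr(a) - tr(b a b a^-1 b^2 a b^-1 a) = -x^2*y^3*z^2 + 2*x^3*y^2*z + x*y^4*z + 2*x*y^2*z^3 - x^4*y - x^2*y^3 - 2*x^2*y*z^2 - y^3*z^2 - y*z^4 - 4*x*y^2*z + 4*x^2*y + y^3 + 4*y*z^2 - 3*y
use: tr(a b^3) = tr(b) * tr(b a b) - tr(b a) = y^2*z - x*y - z
use: tr(b^3 a b) = tr(b) * tr(a b^3) - tr(a b^2) = y^3*z - x*y^2 - 2*y*z + x
tr(b^3 a b a) = tr(b) * tr(b a b a b) - tr(b a b a) = y^2*z^2 - x*y*z - y^2 - z^2 + 2
apply: tr(b a b a^-1 b^2) = tr(b^3 a b) * tr(a) - tr(b^3 a b a) = x*y^3*z - x^2*y^2 - y^2*z^2 - x*y*z + x^2 + y^2 + z^2 - 2
use: tr(a^-1 b^2 a b^-2 a^-1 b a b) = tr(a^-1 b a b a^-1 b^2 a b^-1) * tr(b) - tr(a^-1 b a b a^-1 b^2 a) = -x^2*y^4*z^2 + 2*x^3*y^3*z + x*y^5*z + 2*x*y^3*z^3 - x^4*y^2 - x^2*y^4 - 2*x^2*y^2*z^2 - y^4*z^2 - y^2*z^4 - 5*x*y^3*z + 5*x^2*y^2 + y^4 + 5*y^2*z^2 + x*y*z - x^2 - 4*y^2 - z^2 + 2
apply: tr(a b^3 a b^-1) = tr(a b^3 a) * tr(b) - tr(a b^3 a b) = x*y^3*z - x^2*y^2 - y^4 - y^2*z^2 + 4*y^2 + z^2 - 2
use: tr(b a b^3 a b^-2 a) = tr(b^-1 a b a b^3 a) * tr(b) - tr(b^-1 a b a b^3 a b) = x*y^4*z^2 - x^2*y^3*z - y^5*z - y^3*z^3 - x*y^2*z^2 + x^2*y*z + 5*y^3*z + y*z^3 + x*z^2 - 5*y*z - x
tr(b^2 a b^-2 a^-1 b a b) = tr(b a b^3 a b^-2) * tr(a) - tr(b a b^3 a b^-2 a) = -x*y^4*z^2 + 2*x^2*y^3*z + y^5*z + y^3*z^3 - x^3*y^2 - x*y^4 - x^2*y*z - 5*y^3*z - y*z^3 + 4*x*y^2 + 5*y*z - x
apply: tr(b a b^-2 a^-1 b a b a^-2 b) = tr(a^-1 b^2 a b^-2 a^-1 b a b) * tr(a) - tr(a^-1 b^2 a b^-2 a^-1 b a b a) = -x^3*y^4*z^2 + 2*x^4*y^3*z + x^2*y^5*z + 2*x^2*y^3*z^3 - x^5*y^2 - x^3*y^4 - 2*x^3*y^2*z^2 - x*y^2*z^4 - 7*x^2*y^3*z - y^5*z - y^3*z^3 + 6*x^3*y^2 + 2*x*y^4 + 5*x*y^2*z^2 + 2*x^2*y*z + 5*y^3*z + y*z^3 - x^3 - 8*x*y^2 - x*z^2 - 5*y*z + 3*x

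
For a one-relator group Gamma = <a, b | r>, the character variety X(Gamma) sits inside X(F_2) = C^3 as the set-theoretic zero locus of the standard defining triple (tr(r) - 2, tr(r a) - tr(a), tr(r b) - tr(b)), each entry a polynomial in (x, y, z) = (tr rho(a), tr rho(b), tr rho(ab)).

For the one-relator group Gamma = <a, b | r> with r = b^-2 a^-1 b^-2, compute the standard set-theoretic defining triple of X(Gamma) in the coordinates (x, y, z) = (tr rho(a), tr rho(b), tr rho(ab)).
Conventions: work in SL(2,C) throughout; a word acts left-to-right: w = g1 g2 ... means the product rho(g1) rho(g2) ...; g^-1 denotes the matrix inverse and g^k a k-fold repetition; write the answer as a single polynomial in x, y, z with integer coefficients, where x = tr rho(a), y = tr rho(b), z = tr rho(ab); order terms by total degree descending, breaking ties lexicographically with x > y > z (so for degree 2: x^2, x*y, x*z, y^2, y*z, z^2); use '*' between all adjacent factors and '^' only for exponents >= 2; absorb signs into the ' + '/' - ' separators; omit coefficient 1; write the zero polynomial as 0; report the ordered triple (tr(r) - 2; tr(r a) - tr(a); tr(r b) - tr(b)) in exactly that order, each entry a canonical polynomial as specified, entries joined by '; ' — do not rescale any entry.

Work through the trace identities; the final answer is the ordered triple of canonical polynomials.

trace(b^-1) = trace(b) = y
trace(b^-2) = trace(b^-1) * trace(b) - trace(1)   [inverse elimination on b] = y^2 - 2
so trace(b^-3) = trace(b^-2) * trace(b) - trace(b^-1)   [inverse elimination on b] = y^3 - 3*y
so trace(b^-4) = trace(b^-3) * trace(b) - trace(b^-2)   [inverse elimination on b] = y^4 - 4*y^2 + 2
so trace(b^-1 a) = trace(a) * trace(b) - trace(a b)   [inverse elimination on b] = x*y - z
trace(a b^-2) = trace(b^-1 a) * trace(b) - trace(b^-1 a b)   [inverse elimination on b] = x*y^2 - y*z - x
reduce: trace(b^-1 a b^-2) = trace(a b^-2) * trace(b) - trace(a b^-1)   [inverse elimination on b] = x*y^3 - y^2*z - 2*x*y + z
so trace(b^-4 a) = trace(b^-1 a b^-2) * trace(b) - trace(b^-1 a b^-1)   [inverse elimination on b] = x*y^4 - y^3*z - 3*x*y^2 + 2*y*z + x
trace(b^-2 a^-1 b^-2) = trace(b^-4) * trace(a) - trace(b^-4 a)   [inverse elimination on a] = y^3*z - x*y^2 - 2*y*z + x
reduce: trace(a^2) = trace(a) * trace(a) - trace(1) = x^2 - 2
trace(a^2 b) = trace(a) * trace(b a) - trace(b) = x*z - y
reduce: trace(a b^-1 a) = trace(a^2) * trace(b) - trace(a^2 b) = x^2*y - x*z - y
trace(a b a b) = trace(a b) * trace(a b) - trace(1) = z^2 - 2
reduce: trace(a b^-1 a b) = trace(a b a) * trace(b) - trace(a b a b) = x*y*z - y^2 - z^2 + 2
so trace(a b^-1 a b^-1) = trace(a b^-1 a) * trace(b) - trace(a b^-1 a b) = x^2*y^2 - 2*x*y*z + z^2 - 2
trace(b^-1 a b^-2 a) = trace(a b^-1 a b^-1) * trace(b) - trace(a b^-1 a) = x^2*y^3 - 2*x*y^2*z - x^2*y + y*z^2 + x*z - y
trace(a b^-2 a) = trace(a^2 b^-1) * trace(b) - trace(a^2) = x^2*y^2 - x*y*z - x^2 - y^2 + 2
trace(b^-2 a b^-2 a) = trace(b^-1 a b^-2 a) * trace(b) - trace(b^-1 a b^-2 a b) = x^2*y^4 - 2*x*y^3*z - 2*x^2*y^2 + y^2*z^2 + 2*x*y*z + x^2 - 2
trace(b^-2 a^-1 b^-2 a) = trace(b^-2 a b^-2) * trace(a) - trace(b^-2 a b^-2 a) = x*y^3*z - x^2*y^2 - y^2*z^2 + 2
reduce: trace(b^-2 a^-1 b^-1) = trace(b^-3) * trace(a) - trace(b^-3 a)  (eliminate a^-1) = y^2*z - x*y - z
assemble the triple (trace(r) - 2; trace(r a) - x; trace(r b) - y)

y^3*z - x*y^2 - 2*y*z + x - 2; x*y^3*z - x^2*y^2 - y^2*z^2 - x + 2; y^2*z - x*y - y - z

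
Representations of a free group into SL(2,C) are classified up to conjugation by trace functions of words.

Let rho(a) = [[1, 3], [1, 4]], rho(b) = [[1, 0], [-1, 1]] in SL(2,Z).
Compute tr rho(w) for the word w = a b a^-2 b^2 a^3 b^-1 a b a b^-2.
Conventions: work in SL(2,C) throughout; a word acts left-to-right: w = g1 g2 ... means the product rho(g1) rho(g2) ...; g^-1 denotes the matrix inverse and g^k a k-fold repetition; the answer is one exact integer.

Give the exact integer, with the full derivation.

-317914

rho(a) = [[1, 3], [1, 4]]
... * rho(b) = [[1, 0], [-1, 1]]  ->  [[-2, 3], [-3, 4]]
... * rho(a^-1) = [[4, -3], [-1, 1]]  ->  [[-11, 9], [-16, 13]]
... * rho(a^-1) = [[4, -3], [-1, 1]]  ->  [[-53, 42], [-77, 61]]
... * rho(b) = [[1, 0], [-1, 1]]  ->  [[-95, 42], [-138, 61]]
... * rho(b) = [[1, 0], [-1, 1]]  ->  [[-137, 42], [-199, 61]]
... * rho(a) = [[1, 3], [1, 4]]  ->  [[-95, -243], [-138, -353]]
... * rho(a) = [[1, 3], [1, 4]]  ->  [[-338, -1257], [-491, -1826]]
... * rho(a) = [[1, 3], [1, 4]]  ->  [[-1595, -6042], [-2317, -8777]]
... * rho(b^-1) = [[1, 0], [1, 1]]  ->  [[-7637, -6042], [-11094, -8777]]
... * rho(a) = [[1, 3], [1, 4]]  ->  [[-13679, -47079], [-19871, -68390]]
... * rho(b) = [[1, 0], [-1, 1]]  ->  [[33400, -47079], [48519, -68390]]
... * rho(a) = [[1, 3], [1, 4]]  ->  [[-13679, -88116], [-19871, -128003]]
... * rho(b^-1) = [[1, 0], [1, 1]]  ->  [[-101795, -88116], [-147874, -128003]]
... * rho(b^-1) = [[1, 0], [1, 1]]  ->  [[-189911, -88116], [-275877, -128003]]
tr = -189911 + -128003 = -317914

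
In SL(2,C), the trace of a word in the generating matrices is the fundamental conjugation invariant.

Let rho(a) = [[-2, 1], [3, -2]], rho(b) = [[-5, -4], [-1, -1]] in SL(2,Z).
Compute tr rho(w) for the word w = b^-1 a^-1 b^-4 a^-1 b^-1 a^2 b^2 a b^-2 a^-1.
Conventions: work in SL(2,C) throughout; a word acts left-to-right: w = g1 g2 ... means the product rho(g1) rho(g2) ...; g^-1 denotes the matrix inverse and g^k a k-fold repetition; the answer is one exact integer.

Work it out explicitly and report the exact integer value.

rho(b^-1) = [[-1, 4], [1, -5]]
... * rho(a^-1) = [[-2, -1], [-3, -2]]  ->  [[-10, -7], [13, 9]]
... * rho(b^-1) = [[-1, 4], [1, -5]]  ->  [[3, -5], [-4, 7]]
... * rho(b^-1) = [[-1, 4], [1, -5]]  ->  [[-8, 37], [11, -51]]
... * rho(b^-1) = [[-1, 4], [1, -5]]  ->  [[45, -217], [-62, 299]]
... * rho(b^-1) = [[-1, 4], [1, -5]]  ->  [[-262, 1265], [361, -1743]]
... * rho(a^-1) = [[-2, -1], [-3, -2]]  ->  [[-3271, -2268], [4507, 3125]]
... * rho(b^-1) = [[-1, 4], [1, -5]]  ->  [[1003, -1744], [-1382, 2403]]
... * rho(a) = [[-2, 1], [3, -2]]  ->  [[-7238, 4491], [9973, -6188]]
... * rho(a) = [[-2, 1], [3, -2]]  ->  [[27949, -16220], [-38510, 22349]]
... * rho(b) = [[-5, -4], [-1, -1]]  ->  [[-123525, -95576], [170201, 131691]]
... * rho(b) = [[-5, -4], [-1, -1]]  ->  [[713201, 589676], [-982696, -812495]]
... * rho(a) = [[-2, 1], [3, -2]]  ->  [[342626, -466151], [-472093, 642294]]
... * rho(b^-1) = [[-1, 4], [1, -5]]  ->  [[-808777, 3701259], [1114387, -5099842]]
... * rho(b^-1) = [[-1, 4], [1, -5]]  ->  [[4510036, -21741403], [-6214229, 29956758]]
... * rho(a^-1) = [[-2, -1], [-3, -2]]  ->  [[56204137, 38972770], [-77441816, -53699287]]
tr = 56204137 + -53699287 = 2504850

2504850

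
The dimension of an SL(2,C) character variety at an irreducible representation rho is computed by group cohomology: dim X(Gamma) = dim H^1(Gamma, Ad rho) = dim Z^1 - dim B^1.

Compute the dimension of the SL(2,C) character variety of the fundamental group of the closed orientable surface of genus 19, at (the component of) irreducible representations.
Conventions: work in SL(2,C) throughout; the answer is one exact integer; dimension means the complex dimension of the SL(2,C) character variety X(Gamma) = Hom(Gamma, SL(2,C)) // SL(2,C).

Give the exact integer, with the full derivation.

Gamma = pi_1(Sigma_19) = < a_1, b_1, ..., a_19, b_19 | prod [a_i, b_i] > has 2g = 38 generators and 1 relator.
Unconstrained cocycle data is one sl_2 vector per generator (114 dimensions), cut by the relator condition d_2(z) = 0.
H^2 = coker(d_2) is dual to H^0 = 0 at irreducible rho (Poincare duality), so d_2 is onto: dim Z^1 = 111.
As always at irreducible rho, dim B^1 = 3.
dim H^1 = 111 - 3 = 108 = dim X.

108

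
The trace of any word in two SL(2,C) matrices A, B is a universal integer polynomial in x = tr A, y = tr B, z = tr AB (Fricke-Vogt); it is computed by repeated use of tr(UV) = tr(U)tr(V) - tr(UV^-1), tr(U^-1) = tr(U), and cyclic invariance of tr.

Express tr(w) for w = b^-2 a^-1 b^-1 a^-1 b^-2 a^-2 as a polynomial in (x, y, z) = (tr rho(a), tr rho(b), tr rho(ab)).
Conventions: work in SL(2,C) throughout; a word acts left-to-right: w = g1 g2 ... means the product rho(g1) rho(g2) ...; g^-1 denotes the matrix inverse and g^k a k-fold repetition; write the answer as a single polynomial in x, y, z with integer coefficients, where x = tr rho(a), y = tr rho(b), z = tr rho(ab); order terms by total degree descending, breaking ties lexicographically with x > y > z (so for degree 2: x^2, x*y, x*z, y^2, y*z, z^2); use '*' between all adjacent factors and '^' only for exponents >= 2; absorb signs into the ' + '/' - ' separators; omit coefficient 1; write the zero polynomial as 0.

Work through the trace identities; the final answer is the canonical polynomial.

x*y^2*z^3 - 2*x^2*y*z^2 - y^3*z^2 + x^3*z + x^2*y + y^3 + 2*y*z^2 - 2*x*z - 3*y

trace(a^-1) = trace(a) = x
trace(a^-1 b) = trace(b) * trace(a) - trace(b a) = x*y - z
trace(b^-1 a^-1) = trace(a^-1) * trace(b) - trace(a^-1 b) = z
trace(a^-1 b^-1 a^-1) = trace(b^-1 a^-1) * trace(a) - trace(b^-1) = x*z - y
trace(b a b) = trace(b) * trace(a b) - trace(a) = y*z - x
trace(b a b a) = trace(a b) * trace(a b) - trace(1)   [split at repeated a] = z^2 - 2
trace(a b a^-1 b) = trace(b a b) * trace(a) - trace(b a b a) = x*y*z - x^2 - z^2 + 2
trace(b a^-1 b^-1 a) = trace(a b a^-1) * trace(b) - trace(a b a^-1 b) = -x*y*z + x^2 + y^2 + z^2 - 2
trace(a^-1 b^-1 a^-1 b) = trace(b a^-1 b^-1) * trace(a) - trace(b a^-1 b^-1 a) = x*y*z - y^2 - z^2 + 2
trace(a^-1 b^-1 a^-1 b^-1) = trace(a^-1 b^-1 a^-1) * trace(b) - trace(a^-1 b^-1 a^-1 b) = z^2 - 2
trace(a^-1 b^-2 a^-1 b^-1) = trace(a^-1 b^-1 a^-1 b^-1) * trace(b) - trace(a^-1 b^-1 a^-1) = y*z^2 - x*z - y
trace(a^-2) = trace(a^-1) * trace(a) - trace(1) = x^2 - 2
trace(a^-1 b^-2 a^-1) = trace(b^-1 a^-2) * trace(b) - trace(b^-1 a^-2 b) = x*y*z - x^2 - y^2 + 2
trace(b^-1 a^-1 b^-2 a^-1 b^-1) = trace(a^-1 b^-2 a^-1 b^-1) * trace(b) - trace(a^-1 b^-2 a^-1) = y^2*z^2 - 2*x*y*z + x^2 - 2
trace(b^-1 a^-1 b^-2) = trace(b^-1 a^-1 b^-1) * trace(b) - trace(b^-1 a^-1) = y^2*z - x*y - z
trace(a^-1 b a b a^-1) = trace(a^-1 b a b) * trace(a) - trace(a^-1 b a b a) = x^2*y*z - x^3 - x*z^2 - y*z + 3*x
trace(b a b a^-1 b) = trace(b^2 a b) * trace(a) - trace(b^2 a b a) = x*y^2*z - x^2*y - y*z^2 + y
trace(b a b a b a) = trace(b a b a) * trace(b a) - trace(a b)   [split at repeated b] = z^3 - 3*z
trace(b a b a^-1 b a) = trace(b a b a b) * trace(a) - trace(b a b a b a) = x*y*z^2 - x^2*z - z^3 - x*y + 3*z
trace(a^-1 b a b a^-1 b) = trace(b a b a^-1 b) * trace(a) - trace(b a b a^-1 b a) = x^2*y^2*z - x^3*y - 2*x*y*z^2 + x^2*z + z^3 + 2*x*y - 3*z
trace(a^-1 b^-1 a^-1 b a b) = trace(a^-1 b a b a^-1) * trace(b) - trace(a^-1 b a b a^-1 b) = x*y*z^2 - x^2*z - y^2*z - z^3 + x*y + 3*z
trace(a^-1 b a b^-1 a^-1 b^-1) = trace(a^-1 b^-1 a^-1 b a) * trace(b) - trace(a^-1 b^-1 a^-1 b a b) = -x*y*z^2 + x^2*z + y^2*z + z^3 - 3*z
trace(a^-1 b a b^-1 a^-1) = trace(b a b^-1 a^-1) * trace(a) - trace(b a b^-1) = -x^2*y*z + x^3 + x*y^2 + x*z^2 - 3*x
trace(a b^-1 a^-1 b^-2 a^-1 b) = trace(a^-1 b a b^-1 a^-1 b^-1) * trace(b) - trace(a^-1 b a b^-1 a^-1) = -x*y^2*z^2 + 2*x^2*y*z + y^3*z + y*z^3 - x^3 - x*y^2 - x*z^2 - 3*y*z + 3*x
trace(b^-1 a^-1 b^-2 a^-1 b^-1 a) = trace(a b^-1 a^-1 b^-2 a^-1) * trace(b) - trace(a b^-1 a^-1 b^-2 a^-1 b) = x*y^2*z^2 - 2*x^2*y*z - y*z^3 + x^3 + x*z^2 + 2*y*z - 3*x
trace(a^-1 b^-2 a^-1 b^-1 a^-1 b^-1) = trace(b^-1 a^-1 b^-2 a^-1 b^-1) * trace(a) - trace(b^-1 a^-1 b^-2 a^-1 b^-1 a) = y*z^3 - x*z^2 - 2*y*z + x
trace(b^-1 a^-1 b^-1 a^-2) = trace(a^-1 b^-1 a^-1 b^-1) * trace(a) - trace(a^-1 b^-1 a^-1 b^-1 a) = x*z^2 - y*z - x
trace(a^-1 b^-1 a^-2) = trace(b^-1 a^-2) * trace(a) - trace(b^-1 a^-1) = x^2*z - x*y - z
trace(a^-1 b^-2 a^-1 b^-1 a^-1) = trace(b^-1 a^-1 b^-1 a^-2) * trace(b) - trace(b^-1 a^-1 b^-1 a^-2 b) = x*y*z^2 - x^2*z - y^2*z + z
trace(b^-2 a^-1 b^-1 a^-1 b^-2 a^-1) = trace(a^-1 b^-2 a^-1 b^-1 a^-1 b^-1) * trace(b) - trace(a^-1 b^-2 a^-1 b^-1 a^-1) = y^2*z^3 - 2*x*y*z^2 + x^2*z - y^2*z + x*y - z
trace(b^-4 a^-1) = trace(b^-3 a^-1) * trace(b) - trace(b^-3 a^-1 b) = y^3*z - x*y^2 - 2*y*z + x
trace(b^-2) = trace(b^-1) * trace(b) - trace(1) = y^2 - 2
trace(b^-3) = trace(b^-2) * trace(b) - trace(b^-1) = y^3 - 3*y
trace(b^-4) = trace(b^-3) * trace(b) - trace(b^-2) = y^4 - 4*y^2 + 2
trace(a^-1 b^-4 a^-1) = trace(b^-4 a^-1) * trace(a) - trace(b^-4) = x*y^3*z - x^2*y^2 - y^4 - 2*x*y*z + x^2 + 4*y^2 - 2
trace(b^-2 a^-1 b a) = trace(b^-1 a^-1 b a) * trace(b) - trace(b^-1 a^-1 b a b) = -x*y^2*z + x^2*y + y^3 + y*z^2 - 3*y
trace(b^-2 a^-1 b a b^-1) = trace(b^-2 a^-1 b a) * trace(b) - trace(b^-2 a^-1 b a b) = -x*y^3*z + x^2*y^2 + y^4 + y^2*z^2 + x*y*z - x^2 - 4*y^2 - z^2 + 2
trace(b^-4 a^-1 b a) = trace(b^-2 a^-1 b a b^-1) * trace(b) - trace(b^-2 a^-1 b a) = -x*y^4*z + x^2*y^3 + y^5 + y^3*z^2 + 2*x*y^2*z - 2*x^2*y - 5*y^3 - 2*y*z^2 + 5*y
trace(a^-1 b^-4 a^-1 b) = trace(b^-4 a^-1 b) * trace(a) - trace(b^-4 a^-1 b a) = x*y^4*z - x^2*y^3 - y^5 - y^3*z^2 - x*y^2*z + x^2*y + 5*y^3 + 2*y*z^2 - x*z - 5*y
trace(b^-2 a^-1 b^-1 a^-1 b^-2) = trace(a^-1 b^-4 a^-1) * trace(b) - trace(a^-1 b^-4 a^-1 b) = y^3*z^2 - x*y^2*z - y^3 - 2*y*z^2 + x*z + 3*y
trace(b^-2 a^-1 b^-1 a^-1 b^-2 a^-2) = trace(b^-2 a^-1 b^-1 a^-1 b^-2 a^-1) * trace(a) - trace(b^-2 a^-1 b^-1 a^-1 b^-2) = x*y^2*z^3 - 2*x^2*y*z^2 - y^3*z^2 + x^3*z + x^2*y + y^3 + 2*y*z^2 - 2*x*z - 3*y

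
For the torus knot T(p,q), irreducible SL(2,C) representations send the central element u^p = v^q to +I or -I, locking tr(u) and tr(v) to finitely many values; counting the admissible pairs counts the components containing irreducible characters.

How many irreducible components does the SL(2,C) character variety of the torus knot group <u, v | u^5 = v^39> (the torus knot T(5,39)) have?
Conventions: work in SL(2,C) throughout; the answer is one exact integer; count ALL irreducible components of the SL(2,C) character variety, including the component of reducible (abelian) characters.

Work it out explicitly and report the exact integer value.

77

In the torus knot group T(5,39), u^5 = v^39 is central, so an irreducible representation sends it to +I or -I (Schur).
On an irreducible component, tr(u) is locked at 2*cos(pi*alpha/5) for some alpha in 1..4, and tr(v) at 2*cos(pi*beta/39) for some beta in 1..38.
Consistency of u^5 = (-1)^alpha I with v^39 = (-1)^beta I forces alpha = beta (mod 2).
Enumerate parity-matched pairs: 2*19 odd-odd plus 2*19 even-even gives 76.
That is 76 components of irreducible characters, and with the reducible (abelian) component the total is 77.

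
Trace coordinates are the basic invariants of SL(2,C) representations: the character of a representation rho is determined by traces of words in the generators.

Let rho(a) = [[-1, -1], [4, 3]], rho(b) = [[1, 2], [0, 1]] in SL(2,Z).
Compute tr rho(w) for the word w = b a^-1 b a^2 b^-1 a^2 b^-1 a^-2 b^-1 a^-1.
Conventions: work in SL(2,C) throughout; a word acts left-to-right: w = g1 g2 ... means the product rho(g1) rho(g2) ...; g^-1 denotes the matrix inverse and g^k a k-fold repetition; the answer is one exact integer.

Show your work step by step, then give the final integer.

190082

rho(b) = [[1, 2], [0, 1]]
... * rho(a^-1) = [[3, 1], [-4, -1]]  ->  [[-5, -1], [-4, -1]]
... * rho(b) = [[1, 2], [0, 1]]  ->  [[-5, -11], [-4, -9]]
... * rho(a) = [[-1, -1], [4, 3]]  ->  [[-39, -28], [-32, -23]]
... * rho(a) = [[-1, -1], [4, 3]]  ->  [[-73, -45], [-60, -37]]
... * rho(b^-1) = [[1, -2], [0, 1]]  ->  [[-73, 101], [-60, 83]]
... * rho(a) = [[-1, -1], [4, 3]]  ->  [[477, 376], [392, 309]]
... * rho(a) = [[-1, -1], [4, 3]]  ->  [[1027, 651], [844, 535]]
... * rho(b^-1) = [[1, -2], [0, 1]]  ->  [[1027, -1403], [844, -1153]]
... * rho(a^-1) = [[3, 1], [-4, -1]]  ->  [[8693, 2430], [7144, 1997]]
... * rho(a^-1) = [[3, 1], [-4, -1]]  ->  [[16359, 6263], [13444, 5147]]
... * rho(b^-1) = [[1, -2], [0, 1]]  ->  [[16359, -26455], [13444, -21741]]
... * rho(a^-1) = [[3, 1], [-4, -1]]  ->  [[154897, 42814], [127296, 35185]]
tr = 154897 + 35185 = 190082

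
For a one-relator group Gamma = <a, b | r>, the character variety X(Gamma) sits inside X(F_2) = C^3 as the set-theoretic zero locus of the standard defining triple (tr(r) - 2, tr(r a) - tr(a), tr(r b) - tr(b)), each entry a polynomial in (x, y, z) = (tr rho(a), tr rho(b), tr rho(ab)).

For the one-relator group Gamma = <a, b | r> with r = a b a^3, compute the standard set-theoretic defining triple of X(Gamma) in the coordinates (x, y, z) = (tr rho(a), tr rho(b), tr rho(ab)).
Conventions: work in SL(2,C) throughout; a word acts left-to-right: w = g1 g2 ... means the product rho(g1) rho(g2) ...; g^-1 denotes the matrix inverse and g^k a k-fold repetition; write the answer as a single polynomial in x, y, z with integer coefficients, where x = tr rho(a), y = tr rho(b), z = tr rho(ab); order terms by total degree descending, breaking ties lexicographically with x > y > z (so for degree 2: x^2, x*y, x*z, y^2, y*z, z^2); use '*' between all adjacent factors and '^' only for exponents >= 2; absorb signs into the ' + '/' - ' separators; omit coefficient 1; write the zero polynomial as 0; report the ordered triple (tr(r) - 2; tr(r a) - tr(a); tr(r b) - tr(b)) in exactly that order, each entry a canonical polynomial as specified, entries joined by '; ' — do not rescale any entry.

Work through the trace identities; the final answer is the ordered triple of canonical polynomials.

x^3*z - x^2*y - 2*x*z + y - 2; x^4*z - x^3*y - 3*x^2*z + 2*x*y - x + z; x^2*z^2 - x*y*z - x^2 - z^2 - y + 2

next, tr(a b a) = tr(a)*tr(b a) - tr(b) = x*z - y
and tr(b a^3) = tr(a)*tr(a b a) - tr(a b) = x^2*z - x*y - z
and tr(a b a^3) = tr(a)*tr(b a^3) - tr(b a^2) = x^3*z - x^2*y - 2*x*z + y
and tr(a b a^4) = tr(a)*tr(b a^4) - tr(b a^3)   [square of a] = x^4*z - x^3*y - 3*x^2*z + 2*x*y + z
tr(b a b a) = tr(b a)*tr(b a) - tr(1)   [split at a repeated b] = z^2 - 2
next, tr(b a b) = tr(b)*tr(a b) - tr(a)   [square of b] = y*z - x
tr(a b a b a) = tr(a)*tr(b a b a) - tr(b a b)   [square of a] = x*z^2 - y*z - x
tr(a b a^3 b) = tr(a)*tr(a b a b a) - tr(a b a b)   [square of a] = x^2*z^2 - x*y*z - x^2 - z^2 + 2
assemble the triple (tr(r) - 2; tr(r a) - x; tr(r b) - y)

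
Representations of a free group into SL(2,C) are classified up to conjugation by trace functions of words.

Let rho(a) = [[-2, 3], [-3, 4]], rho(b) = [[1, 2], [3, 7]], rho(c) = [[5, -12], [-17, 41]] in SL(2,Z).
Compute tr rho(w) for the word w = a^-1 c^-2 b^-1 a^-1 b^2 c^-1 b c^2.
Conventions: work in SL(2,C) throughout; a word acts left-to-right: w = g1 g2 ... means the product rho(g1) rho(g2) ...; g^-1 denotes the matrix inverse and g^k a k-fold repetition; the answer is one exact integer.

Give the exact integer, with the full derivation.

-228411267840

rho(a^-1) = [[4, -3], [3, -2]]
... * rho(c^-1) = [[41, 12], [17, 5]]  ->  [[113, 33], [89, 26]]
... * rho(c^-1) = [[41, 12], [17, 5]]  ->  [[5194, 1521], [4091, 1198]]
... * rho(b^-1) = [[7, -2], [-3, 1]]  ->  [[31795, -8867], [25043, -6984]]
... * rho(a^-1) = [[4, -3], [3, -2]]  ->  [[100579, -77651], [79220, -61161]]
... * rho(b) = [[1, 2], [3, 7]]  ->  [[-132374, -342399], [-104263, -269687]]
... * rho(b) = [[1, 2], [3, 7]]  ->  [[-1159571, -2661541], [-913324, -2096335]]
... * rho(c^-1) = [[41, 12], [17, 5]]  ->  [[-92788608, -27222557], [-73083979, -21441563]]
... * rho(b) = [[1, 2], [3, 7]]  ->  [[-174456279, -376135115], [-137408668, -296258899]]
... * rho(c) = [[5, -12], [-17, 41]]  ->  [[5522015560, -13328064367], [4349357943, -10497710843]]
... * rho(c) = [[5, -12], [-17, 41]]  ->  [[254187172039, -612714825767], [200207874046, -482598439879]]
tr = 254187172039 + -482598439879 = -228411267840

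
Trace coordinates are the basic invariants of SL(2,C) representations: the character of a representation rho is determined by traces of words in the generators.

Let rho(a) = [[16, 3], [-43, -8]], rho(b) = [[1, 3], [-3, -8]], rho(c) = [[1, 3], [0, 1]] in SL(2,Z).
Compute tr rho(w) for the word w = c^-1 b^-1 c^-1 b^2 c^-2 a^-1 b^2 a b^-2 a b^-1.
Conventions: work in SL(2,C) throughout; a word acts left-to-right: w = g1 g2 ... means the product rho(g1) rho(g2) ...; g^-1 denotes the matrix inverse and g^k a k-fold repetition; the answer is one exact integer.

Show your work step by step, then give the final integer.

-499064470

rho(c^-1) = [[1, -3], [0, 1]]
... * rho(b^-1) = [[-8, -3], [3, 1]]  ->  [[-17, -6], [3, 1]]
... * rho(c^-1) = [[1, -3], [0, 1]]  ->  [[-17, 45], [3, -8]]
... * rho(b) = [[1, 3], [-3, -8]]  ->  [[-152, -411], [27, 73]]
... * rho(b) = [[1, 3], [-3, -8]]  ->  [[1081, 2832], [-192, -503]]
... * rho(c^-1) = [[1, -3], [0, 1]]  ->  [[1081, -411], [-192, 73]]
... * rho(c^-1) = [[1, -3], [0, 1]]  ->  [[1081, -3654], [-192, 649]]
... * rho(a^-1) = [[-8, -3], [43, 16]]  ->  [[-165770, -61707], [29443, 10960]]
... * rho(b) = [[1, 3], [-3, -8]]  ->  [[19351, -3654], [-3437, 649]]
... * rho(b) = [[1, 3], [-3, -8]]  ->  [[30313, 87285], [-5384, -15503]]
... * rho(a) = [[16, 3], [-43, -8]]  ->  [[-3268247, -607341], [580485, 107872]]
... * rho(b^-1) = [[-8, -3], [3, 1]]  ->  [[24323953, 9197400], [-4320264, -1633583]]
... * rho(b^-1) = [[-8, -3], [3, 1]]  ->  [[-166999424, -63774459], [29661363, 11327209]]
... * rho(a) = [[16, 3], [-43, -8]]  ->  [[70310953, 9197400], [-12488179, -1633583]]
... * rho(b^-1) = [[-8, -3], [3, 1]]  ->  [[-534895424, -201735459], [95004683, 35830954]]
tr = -534895424 + 35830954 = -499064470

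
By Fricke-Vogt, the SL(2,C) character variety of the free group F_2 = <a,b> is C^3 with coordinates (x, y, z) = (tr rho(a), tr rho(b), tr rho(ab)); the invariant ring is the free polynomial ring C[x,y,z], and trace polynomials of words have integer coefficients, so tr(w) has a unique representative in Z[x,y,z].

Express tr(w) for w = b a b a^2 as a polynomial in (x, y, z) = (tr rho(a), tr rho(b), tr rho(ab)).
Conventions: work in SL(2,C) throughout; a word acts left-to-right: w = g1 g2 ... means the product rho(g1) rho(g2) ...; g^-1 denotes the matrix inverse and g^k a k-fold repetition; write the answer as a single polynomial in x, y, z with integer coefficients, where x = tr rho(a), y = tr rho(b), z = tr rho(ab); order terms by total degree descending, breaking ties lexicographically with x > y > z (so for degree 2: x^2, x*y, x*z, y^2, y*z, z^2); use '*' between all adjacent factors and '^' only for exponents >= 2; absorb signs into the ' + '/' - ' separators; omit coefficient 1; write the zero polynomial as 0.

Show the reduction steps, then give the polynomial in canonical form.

tr(b a b a) = tr(a b) * tr(a b) - tr(1)   [split at repeated a] = z^2 - 2
tr(b a b) = tr(b) * tr(a b) - tr(a) = y*z - x
use: tr(b a b a^2) = tr(a) * tr(b a b a) - tr(b a b) = x*z^2 - y*z - x

x*z^2 - y*z - x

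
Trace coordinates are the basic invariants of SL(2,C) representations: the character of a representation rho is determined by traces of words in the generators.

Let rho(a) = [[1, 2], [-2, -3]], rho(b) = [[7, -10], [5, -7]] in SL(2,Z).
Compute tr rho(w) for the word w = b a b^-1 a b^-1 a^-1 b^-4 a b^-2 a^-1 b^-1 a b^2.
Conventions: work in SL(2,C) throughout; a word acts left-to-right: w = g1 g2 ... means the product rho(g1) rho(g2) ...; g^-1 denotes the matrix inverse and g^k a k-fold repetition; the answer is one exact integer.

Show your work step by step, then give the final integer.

11316494

rho(b) = [[7, -10], [5, -7]]
... * rho(a) = [[1, 2], [-2, -3]]  ->  [[27, 44], [19, 31]]
... * rho(b^-1) = [[-7, 10], [-5, 7]]  ->  [[-409, 578], [-288, 407]]
... * rho(a) = [[1, 2], [-2, -3]]  ->  [[-1565, -2552], [-1102, -1797]]
... * rho(b^-1) = [[-7, 10], [-5, 7]]  ->  [[23715, -33514], [16699, -23599]]
... * rho(a^-1) = [[-3, -2], [2, 1]]  ->  [[-138173, -80944], [-97295, -56997]]
... * rho(b^-1) = [[-7, 10], [-5, 7]]  ->  [[1371931, -1948338], [966050, -1371929]]
... * rho(b^-1) = [[-7, 10], [-5, 7]]  ->  [[138173, 80944], [97295, 56997]]
... * rho(b^-1) = [[-7, 10], [-5, 7]]  ->  [[-1371931, 1948338], [-966050, 1371929]]
... * rho(b^-1) = [[-7, 10], [-5, 7]]  ->  [[-138173, -80944], [-97295, -56997]]
... * rho(a) = [[1, 2], [-2, -3]]  ->  [[23715, -33514], [16699, -23599]]
... * rho(b^-1) = [[-7, 10], [-5, 7]]  ->  [[1565, 2552], [1102, 1797]]
... * rho(b^-1) = [[-7, 10], [-5, 7]]  ->  [[-23715, 33514], [-16699, 23599]]
... * rho(a^-1) = [[-3, -2], [2, 1]]  ->  [[138173, 80944], [97295, 56997]]
... * rho(b^-1) = [[-7, 10], [-5, 7]]  ->  [[-1371931, 1948338], [-966050, 1371929]]
... * rho(a) = [[1, 2], [-2, -3]]  ->  [[-5268607, -8588876], [-3709908, -6047887]]
... * rho(b) = [[7, -10], [5, -7]]  ->  [[-79824629, 112808202], [-56208791, 79434289]]
... * rho(b) = [[7, -10], [5, -7]]  ->  [[5268607, 8588876], [3709908, 6047887]]
tr = 5268607 + 6047887 = 11316494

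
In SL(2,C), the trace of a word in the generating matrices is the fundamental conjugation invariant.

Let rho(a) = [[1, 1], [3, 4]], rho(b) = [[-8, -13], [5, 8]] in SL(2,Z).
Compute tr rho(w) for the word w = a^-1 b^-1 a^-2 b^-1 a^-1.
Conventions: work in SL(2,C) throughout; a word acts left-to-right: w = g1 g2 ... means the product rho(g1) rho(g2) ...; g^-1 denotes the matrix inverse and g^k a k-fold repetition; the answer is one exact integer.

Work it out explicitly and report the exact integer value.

rho(a^-1) = [[4, -1], [-3, 1]]
... * rho(b^-1) = [[8, 13], [-5, -8]]  ->  [[37, 60], [-29, -47]]
... * rho(a^-1) = [[4, -1], [-3, 1]]  ->  [[-32, 23], [25, -18]]
... * rho(a^-1) = [[4, -1], [-3, 1]]  ->  [[-197, 55], [154, -43]]
... * rho(b^-1) = [[8, 13], [-5, -8]]  ->  [[-1851, -3001], [1447, 2346]]
... * rho(a^-1) = [[4, -1], [-3, 1]]  ->  [[1599, -1150], [-1250, 899]]
tr = 1599 + 899 = 2498

2498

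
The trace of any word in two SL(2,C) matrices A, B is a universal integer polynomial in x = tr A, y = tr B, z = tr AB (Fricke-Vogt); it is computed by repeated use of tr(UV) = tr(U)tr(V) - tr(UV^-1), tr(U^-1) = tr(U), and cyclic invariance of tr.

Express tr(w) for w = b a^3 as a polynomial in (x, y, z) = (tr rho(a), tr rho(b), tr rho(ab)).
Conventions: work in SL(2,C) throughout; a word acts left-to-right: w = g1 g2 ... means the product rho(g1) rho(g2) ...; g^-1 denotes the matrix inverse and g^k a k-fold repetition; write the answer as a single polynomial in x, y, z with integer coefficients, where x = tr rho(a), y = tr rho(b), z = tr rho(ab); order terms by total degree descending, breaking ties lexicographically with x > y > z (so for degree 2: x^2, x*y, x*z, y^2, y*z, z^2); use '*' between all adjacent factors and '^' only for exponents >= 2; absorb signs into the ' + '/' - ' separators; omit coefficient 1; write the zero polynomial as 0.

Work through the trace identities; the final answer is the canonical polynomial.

x^2*z - x*y - z

use: tr(a b a) = tr(a) tr(b a) - tr(b)  (reduce the a square) = x*z - y
use: tr(b a^3) = tr(a) tr(a b a) - tr(a b)  (reduce the a square) = x^2*z - x*y - z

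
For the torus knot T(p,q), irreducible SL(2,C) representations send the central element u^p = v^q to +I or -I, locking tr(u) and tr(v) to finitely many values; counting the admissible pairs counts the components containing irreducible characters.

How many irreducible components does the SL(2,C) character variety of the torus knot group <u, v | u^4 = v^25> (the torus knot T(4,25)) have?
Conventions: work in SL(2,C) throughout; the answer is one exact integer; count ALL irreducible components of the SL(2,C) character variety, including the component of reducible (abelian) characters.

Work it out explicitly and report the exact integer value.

Gamma = < u, v | u^4 = v^25 > (torus knot T(4,25)); the central element u^4 = v^25 acts as +I or -I in any irreducible SL(2,C) representation.
On an irreducible component, tr(u) is locked at 2*cos(pi*alpha/4) for some alpha in 1..3, and tr(v) at 2*cos(pi*beta/25) for some beta in 1..24.
u^4 = (-1)^alpha I and v^25 = (-1)^beta I must agree, so alpha and beta have equal parity.
Counting: 2 odd alphas x 12 odd betas + 1 even alphas x 12 even betas = 24 + 12 = 36.
Total: 36 irreducible-character components + 1 reducible (abelian) component = 37.

37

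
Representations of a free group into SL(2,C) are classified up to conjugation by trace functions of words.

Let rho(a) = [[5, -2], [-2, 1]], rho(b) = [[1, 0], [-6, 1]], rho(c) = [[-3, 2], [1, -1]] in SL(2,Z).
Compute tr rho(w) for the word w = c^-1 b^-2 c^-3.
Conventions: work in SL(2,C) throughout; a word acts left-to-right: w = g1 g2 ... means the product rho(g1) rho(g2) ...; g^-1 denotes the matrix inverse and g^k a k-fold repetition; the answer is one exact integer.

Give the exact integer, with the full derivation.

1538

rho(c^-1) = [[-1, -2], [-1, -3]]
... * rho(b^-1) = [[1, 0], [6, 1]]  ->  [[-13, -2], [-19, -3]]
... * rho(b^-1) = [[1, 0], [6, 1]]  ->  [[-25, -2], [-37, -3]]
... * rho(c^-1) = [[-1, -2], [-1, -3]]  ->  [[27, 56], [40, 83]]
... * rho(c^-1) = [[-1, -2], [-1, -3]]  ->  [[-83, -222], [-123, -329]]
... * rho(c^-1) = [[-1, -2], [-1, -3]]  ->  [[305, 832], [452, 1233]]
tr = 305 + 1233 = 1538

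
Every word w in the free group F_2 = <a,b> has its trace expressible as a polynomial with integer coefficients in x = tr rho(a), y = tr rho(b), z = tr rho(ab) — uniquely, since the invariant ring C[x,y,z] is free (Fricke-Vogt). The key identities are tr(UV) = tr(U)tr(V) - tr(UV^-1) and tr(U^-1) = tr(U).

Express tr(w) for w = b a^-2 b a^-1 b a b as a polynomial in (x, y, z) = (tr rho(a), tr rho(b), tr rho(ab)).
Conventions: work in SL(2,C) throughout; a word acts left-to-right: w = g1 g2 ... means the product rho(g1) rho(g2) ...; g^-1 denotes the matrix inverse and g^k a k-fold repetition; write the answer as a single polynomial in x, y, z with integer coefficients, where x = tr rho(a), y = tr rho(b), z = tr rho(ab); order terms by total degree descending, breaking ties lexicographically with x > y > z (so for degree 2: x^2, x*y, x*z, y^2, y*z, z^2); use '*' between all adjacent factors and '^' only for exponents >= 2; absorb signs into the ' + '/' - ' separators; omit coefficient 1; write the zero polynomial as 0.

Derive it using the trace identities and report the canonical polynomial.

x^3*y^3*z - x^4*y^2 - 2*x^2*y^2*z^2 + x^3*y*z - x*y^3*z + x*y*z^3 + 2*x^2*y^2 + y^2*z^2 - x*y*z - y^2 - z^2 + 2

next, tr(b a b) = tr(b) tr(a b) - tr(a) = y*z - x
next, tr(b^2 a b) = tr(b) tr(b a b) - tr(b a) = y^2*z - x*y - z
tr(b^2 a b^2) = tr(b) tr(b^2 a b) - tr(b^2 a) = y^3*z - x*y^2 - 2*y*z + x
next, tr(a b a b) = tr(b a) tr(b a) - tr(1) = z^2 - 2
tr(a b a) = tr(a) tr(b a) - tr(b) = x*z - y
next, tr(a b^2 a b) = tr(b) tr(a b a b) - tr(a b a) = y*z^2 - x*z - y
next, tr(b^2) = tr(b) tr(b) - tr(1) = y^2 - 2
and tr(a b^2 a) = tr(a) tr(b^2 a) - tr(b^2) = x*y*z - x^2 - y^2 + 2
and tr(b^2 a b^2 a) = tr(b) tr(a b^2 a b) - tr(a b^2 a) = y^2*z^2 - 2*x*y*z + x^2 - 2
and tr(b^2 a b^2 a^-1) = tr(b^2 a b^2) tr(a) - tr(b^2 a b^2 a) = x*y^3*z - x^2*y^2 - y^2*z^2 + 2
tr(b a b^2 a^-2 b) = tr(b^2 a b^2 a^-1) tr(a) - tr(b^2 a b^2) = x^2*y^3*z - x^3*y^2 - x*y^2*z^2 - y^3*z + x*y^2 + 2*y*z + x
tr(b a b a b^2) = tr(b) tr(a b a b^2) - tr(a b a b) = y^2*z^2 - x*y*z - y^2 - z^2 + 2
tr(a b a b a b) = tr(a b a b) tr(a b) - tr(b a) = z^3 - 3*z
tr(a b a b a) = tr(a) tr(b a b a) - tr(b a b) = x*z^2 - y*z - x
next, tr(b a b a b^2 a) = tr(b) tr(a b a b a b) - tr(a b a b a) = y*z^3 - x*z^2 - 2*y*z + x
next, tr(a^-1 b a b a b^2) = tr(b a b a b^2) tr(a) - tr(b a b a b^2 a) = x*y^2*z^2 - x^2*y*z - y*z^3 - x*y^2 + 2*y*z + x
and tr(b a b^2 a^-2 b a) = tr(a^-1 b a b a b^2) tr(a) - tr(a^-1 b a b a b^2 a) = x^2*y^2*z^2 - x^3*y*z - x*y*z^3 - x^2*y^2 - y^2*z^2 + 3*x*y*z + x^2 + y^2 + z^2 - 2
tr(b a^-2 b a^-1 b a b) = tr(b a b^2 a^-2 b) tr(a) - tr(b a b^2 a^-2 b a) = x^3*y^3*z - x^4*y^2 - 2*x^2*y^2*z^2 + x^3*y*z - x*y^3*z + x*y*z^3 + 2*x^2*y^2 + y^2*z^2 - x*y*z - y^2 - z^2 + 2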